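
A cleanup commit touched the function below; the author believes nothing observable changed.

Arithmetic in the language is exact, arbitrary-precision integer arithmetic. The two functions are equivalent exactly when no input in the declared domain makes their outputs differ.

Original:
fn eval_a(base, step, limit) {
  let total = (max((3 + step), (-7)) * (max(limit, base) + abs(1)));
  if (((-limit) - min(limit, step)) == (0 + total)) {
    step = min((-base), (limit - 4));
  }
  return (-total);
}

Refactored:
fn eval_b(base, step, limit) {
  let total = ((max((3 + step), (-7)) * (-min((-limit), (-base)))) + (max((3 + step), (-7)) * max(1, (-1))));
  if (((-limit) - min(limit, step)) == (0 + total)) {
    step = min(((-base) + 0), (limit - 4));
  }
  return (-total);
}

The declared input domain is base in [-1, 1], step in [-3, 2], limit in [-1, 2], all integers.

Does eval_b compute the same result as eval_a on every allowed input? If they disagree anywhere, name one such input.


Behavior is preserved: although arithmetic usage differs; also min/max/abs usage differs; also constant usage differs, the outputs never diverge.
One worked example (base=1, step=-2, limit=0) — eval_a: total = 2; (((-limit) - min(limit, step)) == (0 + total)) -> true; step = -4; return -2; eval_b: total = 2; (((-limit) - min(limit, step)) == (0 + total)) -> true; step = -4; return -2; agreement on -2.
Every one of the 72 inputs gives matching results.
verdict: equivalent


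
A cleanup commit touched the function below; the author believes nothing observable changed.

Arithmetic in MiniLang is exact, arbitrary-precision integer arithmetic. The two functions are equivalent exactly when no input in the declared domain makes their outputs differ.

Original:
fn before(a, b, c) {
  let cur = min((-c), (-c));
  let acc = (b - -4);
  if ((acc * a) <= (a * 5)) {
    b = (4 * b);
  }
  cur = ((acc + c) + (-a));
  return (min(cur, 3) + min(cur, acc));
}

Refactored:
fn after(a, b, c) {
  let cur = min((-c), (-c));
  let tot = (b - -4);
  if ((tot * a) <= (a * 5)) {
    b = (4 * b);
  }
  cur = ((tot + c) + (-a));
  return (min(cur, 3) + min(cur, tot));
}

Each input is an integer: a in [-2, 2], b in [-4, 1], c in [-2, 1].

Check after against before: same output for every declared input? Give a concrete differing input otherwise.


Reading the diff, among the changes: local variable names differ.
Tracing a=2, b=-1, c=1: before: cur becomes -1; next acc becomes 3; next ((acc * a) <= (a * 5)) evaluates to true; next b becomes -4; next cur becomes 2; next final value 4 | after: cur becomes -1; next tot becomes 3; next ((tot * a) <= (a * 5)) evaluates to true; next b becomes -4; next cur becomes 2; next final value 4 — matching result 4.
An exhaustive pass over the 120 declared inputs shows identical outputs.
verdict: equivalent


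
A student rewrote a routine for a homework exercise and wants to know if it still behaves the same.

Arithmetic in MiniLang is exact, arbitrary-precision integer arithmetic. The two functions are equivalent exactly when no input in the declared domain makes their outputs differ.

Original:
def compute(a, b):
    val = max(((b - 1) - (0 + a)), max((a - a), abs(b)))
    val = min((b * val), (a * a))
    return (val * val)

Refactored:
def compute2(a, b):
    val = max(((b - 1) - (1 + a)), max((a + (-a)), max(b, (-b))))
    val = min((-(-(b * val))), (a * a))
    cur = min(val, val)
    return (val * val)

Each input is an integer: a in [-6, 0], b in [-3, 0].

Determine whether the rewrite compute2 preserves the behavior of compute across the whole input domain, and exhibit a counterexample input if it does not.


The rewrite breaks on a=-6, b=-2, where the results are 36 and 16.
compute: val=3, then val=-6, then returns 36
compute2: val=2, then val=-4, then cur=-4, then returns 16
verdict: not equivalent; witness: a=-6, b=-2


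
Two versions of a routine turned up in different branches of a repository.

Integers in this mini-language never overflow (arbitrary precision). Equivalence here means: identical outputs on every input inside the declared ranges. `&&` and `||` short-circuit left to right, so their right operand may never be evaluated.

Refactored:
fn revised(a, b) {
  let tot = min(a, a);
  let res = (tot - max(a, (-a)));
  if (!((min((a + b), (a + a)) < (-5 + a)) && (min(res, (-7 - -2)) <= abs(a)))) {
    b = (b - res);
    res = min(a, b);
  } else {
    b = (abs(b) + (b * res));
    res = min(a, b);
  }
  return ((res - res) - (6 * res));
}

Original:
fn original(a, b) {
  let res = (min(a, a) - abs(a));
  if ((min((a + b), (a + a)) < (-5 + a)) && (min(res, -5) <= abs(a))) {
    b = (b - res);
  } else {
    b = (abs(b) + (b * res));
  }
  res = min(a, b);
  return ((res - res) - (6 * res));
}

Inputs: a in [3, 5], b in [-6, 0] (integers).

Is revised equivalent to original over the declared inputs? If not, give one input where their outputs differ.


Take a=3, b=-6.
original: res=0, then ((min((a + b), (a + a)) < (-5 + a)) && (min(res, -5) <= abs(a))) is true, then b=-6, then res=-6, then returns 36
revised: tot=3, then res=0, then (!((min((a + b), (a + a)) < (-5 + a)) && (min(res, (-7 - -2)) <= abs(a)))) is false, then b=6, then res=3, then returns -18
36 against -18: the behavior changed.
verdict: not equivalent; witness: a=3, b=-6


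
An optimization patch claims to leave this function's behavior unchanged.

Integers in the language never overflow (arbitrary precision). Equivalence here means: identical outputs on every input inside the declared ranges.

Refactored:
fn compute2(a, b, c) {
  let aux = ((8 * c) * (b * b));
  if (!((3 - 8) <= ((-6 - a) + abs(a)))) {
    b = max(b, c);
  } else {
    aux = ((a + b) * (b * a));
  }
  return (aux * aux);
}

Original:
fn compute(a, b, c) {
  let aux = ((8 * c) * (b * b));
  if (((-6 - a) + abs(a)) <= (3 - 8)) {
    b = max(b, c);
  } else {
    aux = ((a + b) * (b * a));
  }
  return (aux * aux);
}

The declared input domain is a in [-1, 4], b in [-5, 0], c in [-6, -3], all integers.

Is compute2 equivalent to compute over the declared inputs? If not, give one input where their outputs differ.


Whatever the rewrite altered, no input in the stated domain can expose a difference.
One worked example (a=1, b=-1, c=-6) — compute: aux becomes -48; next (((-6 - a) + abs(a)) <= (3 - 8)) evaluates to true; next b becomes -1; next final value 2304; compute2: aux becomes -48; next (!((3 - 8) <= ((-6 - a) + abs(a)))) evaluates to true; next b becomes -1; next final value 2304; agreement on 2304.
Sweeping the whole domain (144 inputs) finds no disagreement.
verdict: equivalent


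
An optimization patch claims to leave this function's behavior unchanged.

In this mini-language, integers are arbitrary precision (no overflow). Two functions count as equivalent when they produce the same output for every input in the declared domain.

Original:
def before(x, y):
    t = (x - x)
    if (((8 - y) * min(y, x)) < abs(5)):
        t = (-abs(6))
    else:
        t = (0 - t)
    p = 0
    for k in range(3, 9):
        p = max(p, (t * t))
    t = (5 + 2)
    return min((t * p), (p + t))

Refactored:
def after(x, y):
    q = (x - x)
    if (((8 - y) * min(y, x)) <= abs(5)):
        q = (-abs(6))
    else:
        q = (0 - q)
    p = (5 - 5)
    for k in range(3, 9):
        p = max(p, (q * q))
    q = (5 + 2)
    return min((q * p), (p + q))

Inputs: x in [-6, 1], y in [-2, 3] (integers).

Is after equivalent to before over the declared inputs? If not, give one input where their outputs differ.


There is a counterexample at x=1, y=3: 0 on one side, 43 on the other.
before: t := 0 | (((8 - y) * min(y, x)) < abs(5)): false | t := 0 | p := 0 | iter k=3: | p := 0 | iter k=4: | p := 0 | iter k=5: | p := 0 | iter k=6: | p := 0 | iter k=7: | p := 0 | iter k=8: | p := 0 | t := 7 | result 0
after: q := 0 | (((8 - y) * min(y, x)) <= abs(5)): true | q := -6 | p := 0 | iter k=3: | p := 36 | iter k=4: | p := 36 | iter k=5: | p := 36 | iter k=6: | p := 36 | iter k=7: | p := 36 | iter k=8: | p := 36 | q := 7 | result 43
verdict: not equivalent; witness: x=1, y=3


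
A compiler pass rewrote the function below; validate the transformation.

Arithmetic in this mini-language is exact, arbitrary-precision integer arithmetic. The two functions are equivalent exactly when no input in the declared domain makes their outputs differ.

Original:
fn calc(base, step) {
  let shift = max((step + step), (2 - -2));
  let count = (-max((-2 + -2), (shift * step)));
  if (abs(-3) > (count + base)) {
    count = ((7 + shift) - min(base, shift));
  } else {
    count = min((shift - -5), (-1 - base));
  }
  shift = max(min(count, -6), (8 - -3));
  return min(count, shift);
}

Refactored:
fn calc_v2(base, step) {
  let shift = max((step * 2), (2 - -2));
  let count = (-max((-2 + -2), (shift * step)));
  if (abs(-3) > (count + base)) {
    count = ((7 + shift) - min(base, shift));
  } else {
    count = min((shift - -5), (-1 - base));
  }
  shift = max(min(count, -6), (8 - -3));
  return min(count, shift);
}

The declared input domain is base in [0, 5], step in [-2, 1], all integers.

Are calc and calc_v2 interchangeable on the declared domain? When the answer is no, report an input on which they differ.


Equivalent — the differences include arithmetic usage differs, plus constant usage differs, yet no declared input distinguishes the two.
As a probe, take base=3, step=1: calc runs shift = 4; count = -4; (abs(-3) > (count + base)) -> true; count = 8; shift = 11; return 8; calc_v2 runs shift = 4; count = -4; (abs(-3) > (count + base)) -> true; count = 8; shift = 11; return 8; both end at 8.
Across all 24 domain points the two functions coincide.
verdict: equivalent


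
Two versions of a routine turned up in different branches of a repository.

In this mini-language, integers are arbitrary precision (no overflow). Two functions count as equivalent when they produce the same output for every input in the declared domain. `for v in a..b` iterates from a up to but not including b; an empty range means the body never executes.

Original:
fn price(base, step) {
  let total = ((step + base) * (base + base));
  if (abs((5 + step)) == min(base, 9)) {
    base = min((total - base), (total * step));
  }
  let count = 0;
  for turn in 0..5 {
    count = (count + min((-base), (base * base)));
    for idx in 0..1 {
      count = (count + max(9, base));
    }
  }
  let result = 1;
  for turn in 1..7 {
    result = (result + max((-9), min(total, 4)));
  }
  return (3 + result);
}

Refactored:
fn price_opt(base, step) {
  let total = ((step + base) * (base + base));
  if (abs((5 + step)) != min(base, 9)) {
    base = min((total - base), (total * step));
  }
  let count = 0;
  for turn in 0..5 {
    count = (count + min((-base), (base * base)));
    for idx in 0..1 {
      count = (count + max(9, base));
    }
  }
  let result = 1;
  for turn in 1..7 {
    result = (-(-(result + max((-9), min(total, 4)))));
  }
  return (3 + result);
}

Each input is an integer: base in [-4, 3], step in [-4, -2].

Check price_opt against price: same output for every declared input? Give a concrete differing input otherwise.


Equivalent. Although `(abs((5 + step)) == min(base, 9))` became `(abs((5 + step)) != min(base, 9))`, no input in the stated domain can expose it.
Checked all 24 inputs in the declared domain: the outputs agree on every one.
Spot check at base=-3, step=-4 — price: total = 42; (abs((5 + step)) == min(base, 9)) -> false; count = 0; [turn=0]; count = 3; [idx=0]; count = 12; [turn=1]; count = 15; [idx=0]; count = 24; [turn=2]; count = 27; [idx=0]; count = 36; [turn=3]; count = 39; [idx=0]; count = 48; [turn=4]; count = 51; [idx=0]; count = 60; result = 1; [turn=1]; result = 5; [turn=2]; result = 9; [turn=3]; result = 13; [turn=4]; result = 17; [turn=5]; result = 21; [turn=6]; result = 25; return 28. price_opt: total = 42; (abs((5 + step)) != min(base, 9)) -> true; base = -168; count = 0; [turn=0]; count = 168; [idx=0]; count = 177; [turn=1]; count = 345; [idx=0]; count = 354; [turn=2]; count = 522; [idx=0]; count = 531; [turn=3]; count = 699; [idx=0]; count = 708; [turn=4]; count = 876; [idx=0]; count = 885; result = 1; [turn=1]; result = 5; [turn=2]; result = 9; [turn=3]; result = 13; [turn=4]; result = 17; [turn=5]; result = 21; [turn=6]; result = 25; return 28. Both give 28.
verdict: equivalent


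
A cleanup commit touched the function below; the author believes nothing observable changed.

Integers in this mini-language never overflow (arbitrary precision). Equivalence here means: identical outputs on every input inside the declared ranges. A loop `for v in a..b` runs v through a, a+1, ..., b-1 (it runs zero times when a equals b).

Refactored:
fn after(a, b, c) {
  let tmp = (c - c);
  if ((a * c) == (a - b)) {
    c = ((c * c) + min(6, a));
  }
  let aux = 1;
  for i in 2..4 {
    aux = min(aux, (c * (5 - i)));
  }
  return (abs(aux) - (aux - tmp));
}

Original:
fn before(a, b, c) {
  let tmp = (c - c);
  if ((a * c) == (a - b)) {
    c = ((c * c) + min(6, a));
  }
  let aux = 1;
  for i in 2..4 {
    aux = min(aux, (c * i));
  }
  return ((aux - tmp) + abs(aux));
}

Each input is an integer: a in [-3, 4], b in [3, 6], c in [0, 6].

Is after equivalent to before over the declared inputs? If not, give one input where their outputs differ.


Evaluate both at a=-3, b=3, c=1.
before: tmp := 0 | ((a * c) == (a - b)): false | aux := 1 | iter i=2: | aux := 1 | iter i=3: | aux := 1 | result 2
after: tmp := 0 | ((a * c) == (a - b)): false | aux := 1 | iter i=2: | aux := 1 | iter i=3: | aux := 1 | result 0
2 vs 0 — the two versions disagree here.
verdict: not equivalent; witness: a=-3, b=3, c=1


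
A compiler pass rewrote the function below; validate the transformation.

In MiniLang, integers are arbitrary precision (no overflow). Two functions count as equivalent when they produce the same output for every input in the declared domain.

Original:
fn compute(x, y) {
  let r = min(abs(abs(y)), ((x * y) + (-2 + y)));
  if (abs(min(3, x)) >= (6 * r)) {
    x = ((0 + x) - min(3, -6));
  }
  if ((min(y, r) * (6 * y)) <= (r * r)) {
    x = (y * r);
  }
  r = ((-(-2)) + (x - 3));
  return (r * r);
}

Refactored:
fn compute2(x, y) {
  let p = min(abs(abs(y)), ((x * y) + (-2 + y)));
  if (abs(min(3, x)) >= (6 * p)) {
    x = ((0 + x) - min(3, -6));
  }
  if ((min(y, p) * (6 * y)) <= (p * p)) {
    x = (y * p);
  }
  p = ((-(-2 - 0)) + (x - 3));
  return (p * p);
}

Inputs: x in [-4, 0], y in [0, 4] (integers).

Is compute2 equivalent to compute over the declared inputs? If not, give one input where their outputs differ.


Differences: constant usage differs; and local variable names differ; and arithmetic usage differs — yet all 25 inputs agree.
verdict: equivalent


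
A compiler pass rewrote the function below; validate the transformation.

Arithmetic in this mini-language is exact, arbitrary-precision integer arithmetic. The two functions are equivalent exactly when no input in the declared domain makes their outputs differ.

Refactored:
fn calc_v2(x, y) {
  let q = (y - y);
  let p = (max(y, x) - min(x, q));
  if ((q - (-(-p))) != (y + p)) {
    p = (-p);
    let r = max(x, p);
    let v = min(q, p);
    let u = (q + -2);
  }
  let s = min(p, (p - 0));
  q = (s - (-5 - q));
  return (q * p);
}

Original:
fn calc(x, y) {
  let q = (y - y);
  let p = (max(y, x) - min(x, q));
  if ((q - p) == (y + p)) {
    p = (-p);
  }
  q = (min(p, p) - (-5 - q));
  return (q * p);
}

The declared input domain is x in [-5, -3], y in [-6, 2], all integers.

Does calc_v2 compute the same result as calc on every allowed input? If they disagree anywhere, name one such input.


Not equivalent: x=-5, y=-4 separates them (6 vs -4).
calc: q = 0; p = 1; ((q - p) == (y + p)) -> false; q = 6; return 6
calc_v2: q = 0; p = 1; ((q - (-(-p))) != (y + p)) -> true; p = -1; r = -1; v = -1; u = -2; s = -1; q = 4; return -4
verdict: not equivalent; witness: x=-5, y=-4


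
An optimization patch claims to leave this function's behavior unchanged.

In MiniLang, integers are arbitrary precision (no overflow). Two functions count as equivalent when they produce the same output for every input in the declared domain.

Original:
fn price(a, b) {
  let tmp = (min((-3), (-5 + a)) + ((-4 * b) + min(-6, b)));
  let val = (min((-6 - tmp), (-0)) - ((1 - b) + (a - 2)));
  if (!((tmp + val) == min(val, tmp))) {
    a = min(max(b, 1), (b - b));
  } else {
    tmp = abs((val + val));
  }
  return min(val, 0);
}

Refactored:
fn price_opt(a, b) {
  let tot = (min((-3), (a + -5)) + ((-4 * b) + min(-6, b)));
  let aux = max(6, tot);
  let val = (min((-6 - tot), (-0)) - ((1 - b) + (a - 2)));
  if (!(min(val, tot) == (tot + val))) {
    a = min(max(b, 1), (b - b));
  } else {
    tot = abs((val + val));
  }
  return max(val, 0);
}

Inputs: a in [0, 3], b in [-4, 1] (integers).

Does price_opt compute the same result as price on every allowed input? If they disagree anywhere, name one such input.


There is a counterexample at a=0, b=-4: -14 on one side, 0 on the other.
price: tmp becomes 5; next val becomes -14; next (!((tmp + val) == min(val, tmp))) evaluates to true; next a becomes 0; next final value -14
price_opt: tot becomes 5; next aux becomes 6; next val becomes -14; next (!(min(val, tot) == (tot + val))) evaluates to true; next a becomes 0; next final value 0
verdict: not equivalent; witness: a=0, b=-4


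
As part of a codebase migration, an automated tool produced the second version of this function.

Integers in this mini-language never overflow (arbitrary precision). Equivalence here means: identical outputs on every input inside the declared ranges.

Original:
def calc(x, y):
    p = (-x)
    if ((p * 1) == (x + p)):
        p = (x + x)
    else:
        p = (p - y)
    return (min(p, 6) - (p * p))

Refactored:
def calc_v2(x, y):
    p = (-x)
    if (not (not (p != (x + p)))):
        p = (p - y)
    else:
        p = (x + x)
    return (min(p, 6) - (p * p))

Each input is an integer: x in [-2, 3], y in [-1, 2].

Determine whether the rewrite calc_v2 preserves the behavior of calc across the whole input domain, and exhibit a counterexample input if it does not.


This is a faithful refactor — arithmetic usage differs, plus boolean connective usage differs, plus comparison usage differs, plus constant usage differs, but the computed results match everywhere.
One worked example (x=1, y=-1) — calc: p := -1 | ((p * 1) == (x + p)): false | p := 0 | result 0; calc_v2: p := -1 | (not (not (p != (x + p)))): true | p := 0 | result 0; agreement on 0.
Across all 24 domain points the two functions coincide.
verdict: equivalent


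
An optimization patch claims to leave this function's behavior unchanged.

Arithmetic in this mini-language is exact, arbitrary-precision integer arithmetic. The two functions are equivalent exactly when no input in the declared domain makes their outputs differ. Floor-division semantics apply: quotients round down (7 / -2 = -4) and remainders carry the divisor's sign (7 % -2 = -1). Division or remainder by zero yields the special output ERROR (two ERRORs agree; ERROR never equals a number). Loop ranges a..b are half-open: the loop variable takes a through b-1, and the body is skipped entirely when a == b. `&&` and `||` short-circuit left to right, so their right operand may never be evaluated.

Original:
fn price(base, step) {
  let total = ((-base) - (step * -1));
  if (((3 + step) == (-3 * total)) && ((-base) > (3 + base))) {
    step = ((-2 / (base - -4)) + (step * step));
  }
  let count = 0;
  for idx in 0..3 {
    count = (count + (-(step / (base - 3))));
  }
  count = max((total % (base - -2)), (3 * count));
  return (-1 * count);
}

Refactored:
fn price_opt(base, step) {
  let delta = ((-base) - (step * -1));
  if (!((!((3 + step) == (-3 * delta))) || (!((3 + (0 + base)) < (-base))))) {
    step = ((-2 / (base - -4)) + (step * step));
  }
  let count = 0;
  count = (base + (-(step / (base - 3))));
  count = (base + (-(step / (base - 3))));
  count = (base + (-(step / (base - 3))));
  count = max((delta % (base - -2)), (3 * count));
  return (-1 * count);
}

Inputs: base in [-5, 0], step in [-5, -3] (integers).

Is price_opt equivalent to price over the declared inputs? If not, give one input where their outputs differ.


Try base=-5, step=-4.
price: total becomes 1; next (((3 + step) == (-3 * total)) && ((-base) > (3 + base))) evaluates to false; next count becomes 0; next at idx=0:; next count becomes 0; next at idx=1:; next count becomes 0; next at idx=2:; next count becomes 0; next count becomes 0; next final value 0
price_opt: delta becomes 1; next (!((!((3 + step) == (-3 * delta))) || (!((3 + (0 + base)) < (-base))))) evaluates to false; next count becomes 0; next count becomes -5; next count becomes -5; next count becomes -5; next count becomes -2; next final value 2
0 and 2 differ, so these are not the same function on this domain.
verdict: not equivalent; witness: base=-5, step=-4


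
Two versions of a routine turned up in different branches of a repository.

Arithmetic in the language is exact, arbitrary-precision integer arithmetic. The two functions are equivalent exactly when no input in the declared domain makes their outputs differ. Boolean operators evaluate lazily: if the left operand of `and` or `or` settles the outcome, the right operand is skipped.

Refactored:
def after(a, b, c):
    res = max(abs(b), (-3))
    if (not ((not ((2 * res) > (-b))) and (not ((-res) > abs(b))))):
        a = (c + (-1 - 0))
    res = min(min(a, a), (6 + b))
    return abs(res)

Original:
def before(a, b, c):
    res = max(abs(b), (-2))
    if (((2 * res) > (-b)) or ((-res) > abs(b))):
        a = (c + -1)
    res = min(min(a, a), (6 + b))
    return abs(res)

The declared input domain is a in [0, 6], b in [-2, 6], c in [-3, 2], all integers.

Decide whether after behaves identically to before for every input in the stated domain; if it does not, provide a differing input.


The one real change (`2` became `3`) has no effect anywhere in the declared ranges.
One worked example (a=6, b=6, c=2) — before: res = 6; (((2 * res) > (-b)) or ((-res) > abs(b))) -> true; a = 1; res = 1; return 1; after: res = 6; (not ((not ((2 * res) > (-b))) and (not ((-res) > abs(b))))) -> true; a = 1; res = 1; return 1; agreement on 1.
An exhaustive pass over the 378 declared inputs shows identical outputs.
verdict: equivalent


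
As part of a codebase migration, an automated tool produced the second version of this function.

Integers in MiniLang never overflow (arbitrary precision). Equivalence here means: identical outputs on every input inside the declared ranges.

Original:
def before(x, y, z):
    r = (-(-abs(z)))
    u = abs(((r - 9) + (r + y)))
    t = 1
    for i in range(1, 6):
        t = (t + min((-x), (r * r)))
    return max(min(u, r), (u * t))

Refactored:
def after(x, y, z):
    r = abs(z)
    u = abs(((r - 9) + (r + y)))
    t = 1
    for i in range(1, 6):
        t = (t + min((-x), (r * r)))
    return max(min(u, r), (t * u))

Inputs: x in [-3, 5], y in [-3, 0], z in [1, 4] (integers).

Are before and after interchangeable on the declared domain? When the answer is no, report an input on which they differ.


Side by side, the visible changes include: same computation, different form.
Tracing x=-3, y=-3, z=1: before: r=1, then u=10, then t=1, then (i=1), then t=2, then (i=2), then t=3, then (i=3), then t=4, then (i=4), then t=5, then (i=5), then t=6, then returns 60 | after: r=1, then u=10, then t=1, then (i=1), then t=2, then (i=2), then t=3, then (i=3), then t=4, then (i=4), then t=5, then (i=5), then t=6, then returns 60 — matching result 60.
Every one of the 144 inputs gives matching results.
verdict: equivalent


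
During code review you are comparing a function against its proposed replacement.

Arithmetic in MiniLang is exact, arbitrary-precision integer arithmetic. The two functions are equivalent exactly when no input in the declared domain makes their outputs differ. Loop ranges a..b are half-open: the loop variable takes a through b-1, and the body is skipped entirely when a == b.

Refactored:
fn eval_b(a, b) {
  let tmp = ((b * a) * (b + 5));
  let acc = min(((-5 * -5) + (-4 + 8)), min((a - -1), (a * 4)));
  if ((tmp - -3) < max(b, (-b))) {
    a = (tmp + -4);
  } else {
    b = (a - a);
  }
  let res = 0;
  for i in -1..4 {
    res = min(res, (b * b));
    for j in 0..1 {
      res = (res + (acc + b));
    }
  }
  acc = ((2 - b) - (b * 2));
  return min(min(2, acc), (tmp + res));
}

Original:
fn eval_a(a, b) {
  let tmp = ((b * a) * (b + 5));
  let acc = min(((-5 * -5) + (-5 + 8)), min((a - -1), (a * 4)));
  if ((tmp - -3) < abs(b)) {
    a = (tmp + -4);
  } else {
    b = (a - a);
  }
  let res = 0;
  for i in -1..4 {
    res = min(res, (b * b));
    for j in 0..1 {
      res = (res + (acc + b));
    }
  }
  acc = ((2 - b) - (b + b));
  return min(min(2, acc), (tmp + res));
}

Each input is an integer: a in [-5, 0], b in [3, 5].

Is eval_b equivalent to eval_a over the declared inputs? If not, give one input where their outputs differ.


The edit looks behavioral (`-5` became `-4`), but over these ranges it never changes the outcome.
As a probe, take a=-2, b=5: eval_a runs tmp = -100; acc = -8; ((tmp - -3) < abs(b)) -> true; a = -104; res = 0; [i=-1]; res = 0; [j=0]; res = -3; [i=0]; res = -3; [j=0]; res = -6; [i=1]; res = -6; [j=0]; res = -9; [i=2]; res = -9; [j=0]; res = -12; [i=3]; res = -12; [j=0]; res = -15; acc = -13; return -115; eval_b runs tmp = -100; acc = -8; ((tmp - -3) < max(b, (-b))) -> true; a = -104; res = 0; [i=-1]; res = 0; [j=0]; res = -3; [i=0]; res = -3; [j=0]; res = -6; [i=1]; res = -6; [j=0]; res = -9; [i=2]; res = -9; [j=0]; res = -12; [i=3]; res = -12; [j=0]; res = -15; acc = -13; return -115; both end at -115.
Every one of the 18 inputs gives matching results.
verdict: equivalent


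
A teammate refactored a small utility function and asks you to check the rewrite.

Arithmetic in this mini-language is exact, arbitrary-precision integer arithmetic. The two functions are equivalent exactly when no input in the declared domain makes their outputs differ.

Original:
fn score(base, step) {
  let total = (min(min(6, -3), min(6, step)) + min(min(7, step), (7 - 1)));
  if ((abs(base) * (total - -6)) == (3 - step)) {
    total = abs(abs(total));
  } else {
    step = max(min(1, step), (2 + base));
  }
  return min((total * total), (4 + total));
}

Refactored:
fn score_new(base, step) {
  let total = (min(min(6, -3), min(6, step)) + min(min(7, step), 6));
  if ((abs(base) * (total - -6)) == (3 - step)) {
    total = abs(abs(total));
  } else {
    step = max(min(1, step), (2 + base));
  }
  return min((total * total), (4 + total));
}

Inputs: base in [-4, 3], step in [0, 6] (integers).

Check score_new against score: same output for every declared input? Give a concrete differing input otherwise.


Changes here: constant usage differs; and arithmetic usage differs; the full 56-point sweep finds no disagreement.
verdict: equivalent


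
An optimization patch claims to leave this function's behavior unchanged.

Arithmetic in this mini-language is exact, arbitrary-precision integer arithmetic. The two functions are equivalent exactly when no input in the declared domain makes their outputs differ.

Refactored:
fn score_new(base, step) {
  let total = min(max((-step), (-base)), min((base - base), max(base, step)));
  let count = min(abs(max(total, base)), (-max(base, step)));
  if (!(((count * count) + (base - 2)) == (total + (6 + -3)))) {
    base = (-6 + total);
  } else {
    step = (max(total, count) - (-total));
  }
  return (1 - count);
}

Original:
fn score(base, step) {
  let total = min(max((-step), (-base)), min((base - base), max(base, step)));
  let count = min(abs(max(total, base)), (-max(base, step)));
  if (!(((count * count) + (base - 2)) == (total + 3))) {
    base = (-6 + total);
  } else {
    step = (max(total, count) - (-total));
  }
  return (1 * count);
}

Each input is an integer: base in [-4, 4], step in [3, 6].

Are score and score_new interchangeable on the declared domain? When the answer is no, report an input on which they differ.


These are not equivalent — on base=-4, step=3 the outputs split (-3 vs 4).
score: total becomes 0; next count becomes -3; next (!(((count * count) + (base - 2)) == (total + 3))) evaluates to false; next step becomes 0; next final value -3
score_new: total becomes 0; next count becomes -3; next (!(((count * count) + (base - 2)) == (total + (6 + -3)))) evaluates to false; next step becomes 0; next final value 4
verdict: not equivalent; witness: base=-4, step=3


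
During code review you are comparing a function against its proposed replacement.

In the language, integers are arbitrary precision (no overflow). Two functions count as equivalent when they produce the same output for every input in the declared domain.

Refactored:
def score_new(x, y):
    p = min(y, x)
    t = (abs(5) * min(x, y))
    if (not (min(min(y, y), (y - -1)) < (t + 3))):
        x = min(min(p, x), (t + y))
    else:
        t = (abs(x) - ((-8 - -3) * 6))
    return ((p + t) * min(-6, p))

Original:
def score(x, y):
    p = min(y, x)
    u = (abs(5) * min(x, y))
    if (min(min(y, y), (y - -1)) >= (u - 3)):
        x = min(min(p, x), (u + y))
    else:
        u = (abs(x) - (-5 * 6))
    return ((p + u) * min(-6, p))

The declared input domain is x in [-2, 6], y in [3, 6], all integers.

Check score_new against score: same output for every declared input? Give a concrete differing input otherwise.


Input x=1, y=3: -36 from score versus -192 from score_new.
verdict: not equivalent; witness: x=1, y=3


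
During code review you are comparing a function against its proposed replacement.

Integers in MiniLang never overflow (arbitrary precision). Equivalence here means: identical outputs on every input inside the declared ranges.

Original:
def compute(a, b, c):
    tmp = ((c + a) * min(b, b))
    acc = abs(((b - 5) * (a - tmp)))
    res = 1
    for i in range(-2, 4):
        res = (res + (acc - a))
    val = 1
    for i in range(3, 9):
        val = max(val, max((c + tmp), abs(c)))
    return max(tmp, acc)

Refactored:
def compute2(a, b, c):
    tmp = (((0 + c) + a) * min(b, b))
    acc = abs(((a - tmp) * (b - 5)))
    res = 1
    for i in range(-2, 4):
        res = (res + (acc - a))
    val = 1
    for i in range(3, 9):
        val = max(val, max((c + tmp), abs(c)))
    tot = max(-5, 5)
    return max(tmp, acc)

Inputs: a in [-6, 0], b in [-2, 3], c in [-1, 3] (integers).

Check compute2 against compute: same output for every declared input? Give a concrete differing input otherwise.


Equivalent — the differences include statement counts differ, plus local variable names differ, plus min/max/abs usage differs, plus arithmetic usage differs, plus constant usage differs, yet no declared input distinguishes the two.
Spot check at a=-6, b=2, c=-1 — compute: tmp becomes -14; next acc becomes 24; next res becomes 1; next at i=-2:; next res becomes 31; next at i=-1:; next res becomes 61; next at i=0:; next res becomes 91; next at i=1:; next res becomes 121; next at i=2:; next res becomes 151; next at i=3:; next res becomes 181; next val becomes 1; next at i=3:; next val becomes 1; next at i=4:; next val becomes 1; next at i=5:; next val becomes 1; next at i=6:; next val becomes 1; next at i=7:; next val becomes 1; next at i=8:; next val becomes 1; next final value 24. compute2: tmp becomes -14; next acc becomes 24; next res becomes 1; next at i=-2:; next res becomes 31; next at i=-1:; next res becomes 61; next at i=0:; next res becomes 91; next at i=1:; next res becomes 121; next at i=2:; next res becomes 151; next at i=3:; next res becomes 181; next val becomes 1; next at i=3:; next val becomes 1; next at i=4:; next val becomes 1; next at i=5:; next val becomes 1; next at i=6:; next val becomes 1; next at i=7:; next val becomes 1; next at i=8:; next val becomes 1; next tot becomes 5; next final value 24. Both give 24.
Checked all 210 inputs in the declared domain: the outputs agree on every one.
verdict: equivalent


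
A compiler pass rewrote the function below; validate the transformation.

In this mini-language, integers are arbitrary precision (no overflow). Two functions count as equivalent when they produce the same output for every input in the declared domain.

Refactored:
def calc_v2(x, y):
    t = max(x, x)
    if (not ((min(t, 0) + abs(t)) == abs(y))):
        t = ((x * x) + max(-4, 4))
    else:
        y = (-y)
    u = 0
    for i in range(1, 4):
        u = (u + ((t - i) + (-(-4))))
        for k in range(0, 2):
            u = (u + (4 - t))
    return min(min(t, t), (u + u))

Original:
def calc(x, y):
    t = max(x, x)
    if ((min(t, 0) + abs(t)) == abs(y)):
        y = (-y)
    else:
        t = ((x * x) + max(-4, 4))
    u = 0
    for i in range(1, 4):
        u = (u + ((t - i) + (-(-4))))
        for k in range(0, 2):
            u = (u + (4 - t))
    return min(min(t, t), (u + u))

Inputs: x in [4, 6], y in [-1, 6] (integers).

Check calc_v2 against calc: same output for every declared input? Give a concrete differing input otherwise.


Changes here: boolean connective usage differs; the full 24-point sweep finds no disagreement.
verdict: equivalent


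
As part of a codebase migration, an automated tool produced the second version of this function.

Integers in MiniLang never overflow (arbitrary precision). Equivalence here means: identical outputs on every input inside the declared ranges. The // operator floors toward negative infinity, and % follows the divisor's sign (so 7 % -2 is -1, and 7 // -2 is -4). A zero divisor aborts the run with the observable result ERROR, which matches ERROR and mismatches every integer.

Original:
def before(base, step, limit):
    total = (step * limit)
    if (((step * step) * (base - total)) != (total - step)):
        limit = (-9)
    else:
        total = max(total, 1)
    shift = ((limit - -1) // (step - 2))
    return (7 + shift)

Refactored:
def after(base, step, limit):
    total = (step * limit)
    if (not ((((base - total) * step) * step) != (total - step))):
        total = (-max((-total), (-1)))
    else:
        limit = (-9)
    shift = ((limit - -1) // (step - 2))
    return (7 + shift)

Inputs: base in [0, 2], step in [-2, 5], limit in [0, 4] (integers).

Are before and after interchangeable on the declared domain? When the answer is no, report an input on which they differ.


One difference looks behavioral, but it never changes the outcome for any declared input.
One worked example (base=2, step=-1, limit=1) — before: total=-1, then (((step * step) * (base - total)) != (total - step)) is true, then limit=-9, then shift=2, then returns 9; after: total=-1, then (not ((((base - total) * step) * step) != (total - step))) is false, then limit=-9, then shift=2, then returns 9; agreement on 9.
Across all 120 domain points the two functions coincide.
verdict: equivalent


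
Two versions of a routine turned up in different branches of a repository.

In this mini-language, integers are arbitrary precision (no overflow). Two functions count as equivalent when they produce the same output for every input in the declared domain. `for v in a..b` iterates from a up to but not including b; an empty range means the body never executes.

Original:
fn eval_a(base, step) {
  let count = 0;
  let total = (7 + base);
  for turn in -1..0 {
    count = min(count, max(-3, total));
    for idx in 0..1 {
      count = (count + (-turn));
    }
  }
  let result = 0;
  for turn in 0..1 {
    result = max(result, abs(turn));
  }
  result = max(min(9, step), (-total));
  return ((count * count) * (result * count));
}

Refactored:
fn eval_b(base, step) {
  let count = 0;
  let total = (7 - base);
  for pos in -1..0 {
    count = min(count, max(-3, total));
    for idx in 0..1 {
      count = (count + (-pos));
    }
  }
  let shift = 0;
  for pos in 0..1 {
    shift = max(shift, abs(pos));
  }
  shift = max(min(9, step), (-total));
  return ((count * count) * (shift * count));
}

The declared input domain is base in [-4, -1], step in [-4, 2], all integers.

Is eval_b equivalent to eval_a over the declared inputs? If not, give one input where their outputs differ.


Evaluate both at base=-4, step=-4.
eval_a: count = 0; total = 3; [turn=-1]; count = 0; [idx=0]; count = 1; result = 0; [turn=0]; result = 0; result = -3; return -3
eval_b: count = 0; total = 11; [pos=-1]; count = 0; [idx=0]; count = 1; shift = 0; [pos=0]; shift = 0; shift = -4; return -4
-3 vs -4 — the two versions disagree here.
verdict: not equivalent; witness: base=-4, step=-4


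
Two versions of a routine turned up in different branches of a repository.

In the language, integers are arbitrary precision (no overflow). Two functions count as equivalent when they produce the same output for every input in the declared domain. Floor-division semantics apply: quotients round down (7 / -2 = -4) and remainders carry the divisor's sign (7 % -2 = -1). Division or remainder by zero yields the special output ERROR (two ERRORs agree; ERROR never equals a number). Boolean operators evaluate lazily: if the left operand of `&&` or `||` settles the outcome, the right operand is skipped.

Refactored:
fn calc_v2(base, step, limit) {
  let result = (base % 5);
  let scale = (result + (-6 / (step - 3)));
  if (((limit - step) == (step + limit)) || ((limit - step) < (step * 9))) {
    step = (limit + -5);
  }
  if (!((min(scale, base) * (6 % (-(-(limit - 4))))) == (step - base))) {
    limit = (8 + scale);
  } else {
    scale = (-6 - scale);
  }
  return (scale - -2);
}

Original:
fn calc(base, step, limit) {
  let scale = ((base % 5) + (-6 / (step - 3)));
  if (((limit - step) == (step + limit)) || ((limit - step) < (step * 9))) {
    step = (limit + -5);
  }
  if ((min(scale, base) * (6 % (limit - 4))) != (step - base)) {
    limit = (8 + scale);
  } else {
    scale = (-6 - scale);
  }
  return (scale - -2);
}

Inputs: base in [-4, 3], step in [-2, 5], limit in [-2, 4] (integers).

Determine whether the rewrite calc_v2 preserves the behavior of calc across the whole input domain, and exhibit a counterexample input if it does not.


Differences: comparison usage differs, and local variable names differ, and boolean connective usage differs, and statement counts differ — yet all 448 inputs agree.
verdict: equivalent


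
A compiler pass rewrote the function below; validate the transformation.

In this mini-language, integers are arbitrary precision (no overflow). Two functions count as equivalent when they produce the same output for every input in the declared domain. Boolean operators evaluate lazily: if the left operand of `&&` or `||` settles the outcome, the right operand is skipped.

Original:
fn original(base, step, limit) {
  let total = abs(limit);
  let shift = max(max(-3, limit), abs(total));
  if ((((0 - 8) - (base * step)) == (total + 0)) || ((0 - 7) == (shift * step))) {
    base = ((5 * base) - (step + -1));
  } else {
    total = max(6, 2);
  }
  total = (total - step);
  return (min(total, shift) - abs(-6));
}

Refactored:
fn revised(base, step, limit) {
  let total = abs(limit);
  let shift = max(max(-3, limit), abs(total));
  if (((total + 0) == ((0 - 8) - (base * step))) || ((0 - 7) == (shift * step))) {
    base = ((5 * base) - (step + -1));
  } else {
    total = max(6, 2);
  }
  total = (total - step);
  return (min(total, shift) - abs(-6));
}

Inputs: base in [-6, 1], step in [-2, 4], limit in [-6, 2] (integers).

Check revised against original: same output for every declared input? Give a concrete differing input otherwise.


The two are interchangeable: same computation, different form, and every declared input agrees.
Spot check at base=-4, step=1, limit=-5 — original: total = 5; shift = 5; ((((0 - 8) - (base * step)) == (total + 0)) || ((0 - 7) == (shift * step))) -> false; total = 6; total = 5; return -1. revised: total = 5; shift = 5; (((total + 0) == ((0 - 8) - (base * step))) || ((0 - 7) == (shift * step))) -> false; total = 6; total = 5; return -1. Both give -1.
Checked all 504 inputs in the declared domain: the outputs agree on every one.
verdict: equivalent


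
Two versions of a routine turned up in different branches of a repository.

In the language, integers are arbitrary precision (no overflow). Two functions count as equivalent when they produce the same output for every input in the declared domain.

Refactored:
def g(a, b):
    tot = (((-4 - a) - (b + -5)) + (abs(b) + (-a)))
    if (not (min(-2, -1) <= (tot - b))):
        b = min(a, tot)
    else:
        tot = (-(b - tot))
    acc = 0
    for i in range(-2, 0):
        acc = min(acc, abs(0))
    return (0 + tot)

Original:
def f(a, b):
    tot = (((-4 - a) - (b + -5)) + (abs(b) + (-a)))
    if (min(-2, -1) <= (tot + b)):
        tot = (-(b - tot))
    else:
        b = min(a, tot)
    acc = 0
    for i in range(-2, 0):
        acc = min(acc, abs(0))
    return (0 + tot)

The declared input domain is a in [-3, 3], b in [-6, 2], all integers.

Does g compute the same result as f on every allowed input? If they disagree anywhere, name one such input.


On input a=1, b=2, f returns -3 while g returns -1.
verdict: not equivalent; witness: a=1, b=2
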